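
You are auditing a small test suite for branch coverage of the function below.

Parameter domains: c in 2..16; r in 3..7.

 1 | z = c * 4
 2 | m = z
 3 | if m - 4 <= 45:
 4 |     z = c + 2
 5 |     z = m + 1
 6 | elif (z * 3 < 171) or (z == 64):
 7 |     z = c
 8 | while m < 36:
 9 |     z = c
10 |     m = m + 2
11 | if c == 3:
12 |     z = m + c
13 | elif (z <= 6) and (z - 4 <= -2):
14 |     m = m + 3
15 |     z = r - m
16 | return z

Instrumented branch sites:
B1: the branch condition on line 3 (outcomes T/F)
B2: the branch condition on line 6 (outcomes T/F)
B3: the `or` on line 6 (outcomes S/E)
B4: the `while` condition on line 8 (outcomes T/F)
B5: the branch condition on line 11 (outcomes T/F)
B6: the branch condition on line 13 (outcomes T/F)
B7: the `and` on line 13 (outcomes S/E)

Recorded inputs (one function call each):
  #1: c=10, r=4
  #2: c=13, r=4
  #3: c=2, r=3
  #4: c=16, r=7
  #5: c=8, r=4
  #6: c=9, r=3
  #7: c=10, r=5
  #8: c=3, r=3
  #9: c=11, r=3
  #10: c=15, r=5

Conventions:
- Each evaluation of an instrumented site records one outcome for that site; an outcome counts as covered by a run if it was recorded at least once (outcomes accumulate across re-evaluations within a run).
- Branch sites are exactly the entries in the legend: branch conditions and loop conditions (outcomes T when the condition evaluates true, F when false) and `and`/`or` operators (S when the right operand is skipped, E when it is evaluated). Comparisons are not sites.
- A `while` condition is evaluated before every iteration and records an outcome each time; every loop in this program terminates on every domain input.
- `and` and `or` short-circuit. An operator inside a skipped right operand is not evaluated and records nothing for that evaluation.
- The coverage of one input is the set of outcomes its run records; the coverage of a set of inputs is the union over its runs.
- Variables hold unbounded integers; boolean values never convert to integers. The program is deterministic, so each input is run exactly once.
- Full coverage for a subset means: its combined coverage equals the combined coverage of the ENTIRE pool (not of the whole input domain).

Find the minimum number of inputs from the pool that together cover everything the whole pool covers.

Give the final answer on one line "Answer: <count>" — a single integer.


test 1 (c=10, r=4) hits B1=T, B4=F, B5=F, B6=F, B7=S
test 2 (c=13, r=4) hits B1=F, B2=T, B3=S, B4=F, B5=F, B6=F, B7=S
test 3 (c=2, r=3) hits B1=T, B4=T, B4=F, B5=F, B6=T, B7=E
test 4 (c=16, r=7) hits B1=F, B2=T, B3=E, B4=F, B5=F, B6=F, B7=S
test 5 (c=8, r=4) hits B1=T, B4=T, B4=F, B5=F, B6=F, B7=S
test 6 (c=9, r=3) hits B1=T, B4=F, B5=F, B6=F, B7=S
test 7 (c=10, r=5) hits B1=T, B4=F, B5=F, B6=F, B7=S
test 8 (c=3, r=3) hits B1=T, B4=T, B4=F, B5=T
test 9 (c=11, r=3) hits B1=T, B4=F, B5=F, B6=F, B7=S
test 10 (c=15, r=5) hits B1=F, B2=F, B3=E, B4=F, B5=F, B6=F, B7=S
pool-wide coverage (14 outcomes): B1=T, B1=F, B2=T, B2=F, B3=S, B3=E, B4=T, B4=F, B5=T, B5=F, B6=T, B6=F, B7=S, B7=E
checked all size-1 subsets: none covers 14 outcomes (max 7/14)
checked all size-2 subsets: none covers 14 outcomes (max 11/14)
checked all size-3 subsets: none covers 14 outcomes (max 13/14)
the canonical winner is {2, 3, 8, 10}: size 4, full 14-outcome coverage, earliest index list among size-4 covers
Answer: 4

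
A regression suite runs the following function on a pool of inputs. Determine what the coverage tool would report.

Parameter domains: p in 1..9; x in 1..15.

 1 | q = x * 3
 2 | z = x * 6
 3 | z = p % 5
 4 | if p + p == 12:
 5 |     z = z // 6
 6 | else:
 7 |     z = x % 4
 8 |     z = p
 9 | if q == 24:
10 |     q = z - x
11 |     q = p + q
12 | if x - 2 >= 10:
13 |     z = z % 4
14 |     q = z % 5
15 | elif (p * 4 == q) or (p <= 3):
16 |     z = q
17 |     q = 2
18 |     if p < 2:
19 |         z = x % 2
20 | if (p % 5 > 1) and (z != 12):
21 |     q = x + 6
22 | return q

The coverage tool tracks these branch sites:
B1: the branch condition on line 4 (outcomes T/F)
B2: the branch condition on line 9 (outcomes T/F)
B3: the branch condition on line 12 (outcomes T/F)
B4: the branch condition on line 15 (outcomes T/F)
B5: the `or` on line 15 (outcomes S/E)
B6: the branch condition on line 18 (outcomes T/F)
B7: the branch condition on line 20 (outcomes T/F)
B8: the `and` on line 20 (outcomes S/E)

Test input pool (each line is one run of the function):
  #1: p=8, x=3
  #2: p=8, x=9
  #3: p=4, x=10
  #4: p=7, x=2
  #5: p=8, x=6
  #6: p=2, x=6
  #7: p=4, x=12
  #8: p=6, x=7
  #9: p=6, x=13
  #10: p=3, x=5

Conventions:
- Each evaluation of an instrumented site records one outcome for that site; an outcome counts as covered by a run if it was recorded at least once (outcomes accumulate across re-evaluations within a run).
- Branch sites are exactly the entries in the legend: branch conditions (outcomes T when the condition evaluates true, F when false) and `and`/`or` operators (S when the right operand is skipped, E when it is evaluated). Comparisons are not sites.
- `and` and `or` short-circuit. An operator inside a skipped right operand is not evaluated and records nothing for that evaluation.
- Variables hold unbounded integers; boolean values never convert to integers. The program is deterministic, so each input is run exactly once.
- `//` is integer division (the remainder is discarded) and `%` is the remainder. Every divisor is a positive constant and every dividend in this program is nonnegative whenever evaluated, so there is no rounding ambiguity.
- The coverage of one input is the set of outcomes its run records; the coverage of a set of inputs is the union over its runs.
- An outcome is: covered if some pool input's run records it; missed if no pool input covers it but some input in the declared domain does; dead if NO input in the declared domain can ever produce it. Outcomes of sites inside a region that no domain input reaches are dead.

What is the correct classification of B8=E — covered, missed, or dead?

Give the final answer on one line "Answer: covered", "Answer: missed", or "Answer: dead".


B8=E is recorded by pool input(s) 1, 2, 3, 4, 5, 6, 7, 10 -> covered
Answer: covered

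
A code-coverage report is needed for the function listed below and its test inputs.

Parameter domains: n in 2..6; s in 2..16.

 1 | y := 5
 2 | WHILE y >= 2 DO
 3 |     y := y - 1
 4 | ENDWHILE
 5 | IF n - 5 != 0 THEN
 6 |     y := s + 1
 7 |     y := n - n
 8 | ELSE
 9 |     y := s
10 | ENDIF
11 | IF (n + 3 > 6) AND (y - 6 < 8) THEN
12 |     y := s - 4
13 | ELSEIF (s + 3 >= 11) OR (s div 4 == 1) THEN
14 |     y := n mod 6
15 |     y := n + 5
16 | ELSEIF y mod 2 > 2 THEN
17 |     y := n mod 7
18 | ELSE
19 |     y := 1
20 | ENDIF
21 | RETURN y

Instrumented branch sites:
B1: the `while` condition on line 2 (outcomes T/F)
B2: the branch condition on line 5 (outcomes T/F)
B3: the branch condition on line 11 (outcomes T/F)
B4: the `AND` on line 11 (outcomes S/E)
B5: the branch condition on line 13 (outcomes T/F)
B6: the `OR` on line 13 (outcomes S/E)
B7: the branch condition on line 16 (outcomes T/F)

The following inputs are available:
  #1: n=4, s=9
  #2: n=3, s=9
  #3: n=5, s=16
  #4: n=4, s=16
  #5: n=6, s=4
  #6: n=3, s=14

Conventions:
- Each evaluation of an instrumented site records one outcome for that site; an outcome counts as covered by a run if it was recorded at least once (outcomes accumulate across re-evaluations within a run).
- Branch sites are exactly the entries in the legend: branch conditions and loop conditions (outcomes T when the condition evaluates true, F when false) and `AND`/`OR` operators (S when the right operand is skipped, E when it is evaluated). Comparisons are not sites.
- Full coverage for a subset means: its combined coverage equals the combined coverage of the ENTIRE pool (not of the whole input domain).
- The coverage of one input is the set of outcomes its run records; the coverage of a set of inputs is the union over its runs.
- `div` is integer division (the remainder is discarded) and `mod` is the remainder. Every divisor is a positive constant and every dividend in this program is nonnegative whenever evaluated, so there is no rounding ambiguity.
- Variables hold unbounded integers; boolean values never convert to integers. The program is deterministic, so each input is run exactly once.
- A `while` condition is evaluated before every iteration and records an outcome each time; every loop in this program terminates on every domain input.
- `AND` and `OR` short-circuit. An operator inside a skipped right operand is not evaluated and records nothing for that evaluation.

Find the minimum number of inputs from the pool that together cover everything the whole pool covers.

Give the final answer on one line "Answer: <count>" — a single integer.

#1 (n=4, s=9) -> B1->T, B1->T, B1->T, B1->T, B1->F, B2->T, B4->E, B3->T; covered: B1=T, B1=F, B2=T, B3=T, B4=E
#2 (n=3, s=9) -> B1->T, B1->T, B1->T, B1->T, B1->F, B2->T, B4->S, B3->F, B6->S, B5->T; covered: B1=T, B1=F, B2=T, B3=F, B4=S, B5=T, B6=S
#3 (n=5, s=16) -> B1->T, B1->T, B1->T, B1->T, B1->F, B2->F, B4->E, B3->F, B6->S, B5->T; covered: B1=T, B1=F, B2=F, B3=F, B4=E, B5=T, B6=S
#4 (n=4, s=16) -> B1->T, B1->T, B1->T, B1->T, B1->F, B2->T, B4->E, B3->T; covered: B1=T, B1=F, B2=T, B3=T, B4=E
#5 (n=6, s=4) -> B1->T, B1->T, B1->T, B1->T, B1->F, B2->T, B4->E, B3->T; covered: B1=T, B1=F, B2=T, B3=T, B4=E
#6 (n=3, s=14) -> B1->T, B1->T, B1->T, B1->T, B1->F, B2->T, B4->S, B3->F, B6->S, B5->T; covered: B1=T, B1=F, B2=T, B3=F, B4=S, B5=T, B6=S
union over all inputs: B1=T, B1=F, B2=T, B2=F, B3=T, B3=F, B4=S, B4=E, B5=T, B6=S (10 outcomes)
no size-1 subset reaches all 10 outcomes (best union: 7/10)
no size-2 subset reaches all 10 outcomes (best union: 9/10)
at size 3, {1, 2, 3} reaches all 10 outcomes; every lexicographically earlier size-3 subset fails

Answer: 3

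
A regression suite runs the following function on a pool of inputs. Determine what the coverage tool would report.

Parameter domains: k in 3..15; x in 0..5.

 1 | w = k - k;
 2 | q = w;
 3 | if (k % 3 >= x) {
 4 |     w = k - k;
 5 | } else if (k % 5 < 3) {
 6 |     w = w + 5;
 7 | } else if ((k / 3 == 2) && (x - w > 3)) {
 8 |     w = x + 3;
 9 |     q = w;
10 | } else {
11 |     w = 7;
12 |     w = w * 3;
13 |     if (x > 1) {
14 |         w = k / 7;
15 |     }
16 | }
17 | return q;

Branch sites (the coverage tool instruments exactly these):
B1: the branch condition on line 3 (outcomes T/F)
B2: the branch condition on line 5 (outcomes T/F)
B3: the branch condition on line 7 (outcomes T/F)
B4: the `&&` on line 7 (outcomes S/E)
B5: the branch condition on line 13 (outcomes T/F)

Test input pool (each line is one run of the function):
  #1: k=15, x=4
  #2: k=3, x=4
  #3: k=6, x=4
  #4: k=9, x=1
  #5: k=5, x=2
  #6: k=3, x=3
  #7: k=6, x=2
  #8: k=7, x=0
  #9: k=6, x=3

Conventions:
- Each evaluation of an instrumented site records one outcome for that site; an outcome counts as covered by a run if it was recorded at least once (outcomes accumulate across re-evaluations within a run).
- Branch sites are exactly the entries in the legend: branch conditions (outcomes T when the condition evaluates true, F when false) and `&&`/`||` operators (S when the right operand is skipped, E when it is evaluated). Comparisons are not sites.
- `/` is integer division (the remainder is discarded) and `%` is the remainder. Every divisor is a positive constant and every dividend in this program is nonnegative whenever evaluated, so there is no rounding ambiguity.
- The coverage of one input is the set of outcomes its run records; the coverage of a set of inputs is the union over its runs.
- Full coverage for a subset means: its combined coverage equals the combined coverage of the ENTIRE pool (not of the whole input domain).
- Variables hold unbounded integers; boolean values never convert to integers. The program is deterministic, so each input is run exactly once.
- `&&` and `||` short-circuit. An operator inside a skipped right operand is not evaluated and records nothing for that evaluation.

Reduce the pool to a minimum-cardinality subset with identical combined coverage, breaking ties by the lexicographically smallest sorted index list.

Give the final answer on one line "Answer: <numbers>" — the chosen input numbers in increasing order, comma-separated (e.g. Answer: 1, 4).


input #1, k=15, x=4: events B1->F, B2->T; outcomes B1=F, B2=T
input #2, k=3, x=4: events B1->F, B2->F, B4->S, B3->F, B5->T; outcomes B1=F, B2=F, B3=F, B4=S, B5=T
input #3, k=6, x=4: events B1->F, B2->T; outcomes B1=F, B2=T
input #4, k=9, x=1: events B1->F, B2->F, B4->S, B3->F, B5->F; outcomes B1=F, B2=F, B3=F, B4=S, B5=F
input #5, k=5, x=2: events B1->T; outcomes B1=T
input #6, k=3, x=3: events B1->F, B2->F, B4->S, B3->F, B5->T; outcomes B1=F, B2=F, B3=F, B4=S, B5=T
input #7, k=6, x=2: events B1->F, B2->T; outcomes B1=F, B2=T
input #8, k=7, x=0: events B1->T; outcomes B1=T
input #9, k=6, x=3: events B1->F, B2->T; outcomes B1=F, B2=T
the full pool covers 8 outcomes: B1=T, B1=F, B2=T, B2=F, B3=F, B4=S, B5=T, B5=F
no size-1 subset reaches all 8 outcomes (best union: 5/8)
no size-2 subset reaches all 8 outcomes (best union: 6/8)
no size-3 subset reaches all 8 outcomes (best union: 7/8)
size 4: inputs {1, 2, 4, 5} cover all 8 outcomes, and no lexicographically smaller subset of this size does
Answer: 1, 2, 4, 5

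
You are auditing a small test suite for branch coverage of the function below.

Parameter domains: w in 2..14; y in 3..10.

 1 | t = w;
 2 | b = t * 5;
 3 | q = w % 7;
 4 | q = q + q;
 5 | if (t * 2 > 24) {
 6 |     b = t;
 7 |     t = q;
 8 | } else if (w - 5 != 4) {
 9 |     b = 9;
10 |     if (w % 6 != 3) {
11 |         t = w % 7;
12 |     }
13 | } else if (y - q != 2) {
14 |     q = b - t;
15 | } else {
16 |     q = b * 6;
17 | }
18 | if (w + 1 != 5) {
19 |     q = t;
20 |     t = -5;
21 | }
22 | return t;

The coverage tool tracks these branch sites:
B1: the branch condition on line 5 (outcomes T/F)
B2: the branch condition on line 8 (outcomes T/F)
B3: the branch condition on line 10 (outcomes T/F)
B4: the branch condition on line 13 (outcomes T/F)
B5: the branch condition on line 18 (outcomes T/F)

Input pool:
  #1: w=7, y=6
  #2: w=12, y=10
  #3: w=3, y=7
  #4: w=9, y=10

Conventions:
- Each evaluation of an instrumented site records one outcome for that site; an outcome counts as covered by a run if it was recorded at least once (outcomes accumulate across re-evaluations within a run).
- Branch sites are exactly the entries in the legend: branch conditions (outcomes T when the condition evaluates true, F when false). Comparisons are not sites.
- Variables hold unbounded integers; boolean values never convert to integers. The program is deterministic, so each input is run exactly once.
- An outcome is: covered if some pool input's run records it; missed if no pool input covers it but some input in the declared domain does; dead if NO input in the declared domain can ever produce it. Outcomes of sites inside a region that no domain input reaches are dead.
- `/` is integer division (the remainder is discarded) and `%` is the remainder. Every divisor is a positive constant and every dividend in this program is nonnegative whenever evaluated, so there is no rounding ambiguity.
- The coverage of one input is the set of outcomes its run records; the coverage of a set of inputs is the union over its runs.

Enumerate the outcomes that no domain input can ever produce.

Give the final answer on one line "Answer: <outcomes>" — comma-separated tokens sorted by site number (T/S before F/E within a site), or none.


checking every outcome against all 104 domain inputs:
  reachable outcomes have witnesses, e.g. B1=T (e.g. w=13, y=3), B1=F (e.g. w=2, y=3), B2=T (e.g. w=2, y=3), B2=F (e.g. w=9, y=3)
Answer: none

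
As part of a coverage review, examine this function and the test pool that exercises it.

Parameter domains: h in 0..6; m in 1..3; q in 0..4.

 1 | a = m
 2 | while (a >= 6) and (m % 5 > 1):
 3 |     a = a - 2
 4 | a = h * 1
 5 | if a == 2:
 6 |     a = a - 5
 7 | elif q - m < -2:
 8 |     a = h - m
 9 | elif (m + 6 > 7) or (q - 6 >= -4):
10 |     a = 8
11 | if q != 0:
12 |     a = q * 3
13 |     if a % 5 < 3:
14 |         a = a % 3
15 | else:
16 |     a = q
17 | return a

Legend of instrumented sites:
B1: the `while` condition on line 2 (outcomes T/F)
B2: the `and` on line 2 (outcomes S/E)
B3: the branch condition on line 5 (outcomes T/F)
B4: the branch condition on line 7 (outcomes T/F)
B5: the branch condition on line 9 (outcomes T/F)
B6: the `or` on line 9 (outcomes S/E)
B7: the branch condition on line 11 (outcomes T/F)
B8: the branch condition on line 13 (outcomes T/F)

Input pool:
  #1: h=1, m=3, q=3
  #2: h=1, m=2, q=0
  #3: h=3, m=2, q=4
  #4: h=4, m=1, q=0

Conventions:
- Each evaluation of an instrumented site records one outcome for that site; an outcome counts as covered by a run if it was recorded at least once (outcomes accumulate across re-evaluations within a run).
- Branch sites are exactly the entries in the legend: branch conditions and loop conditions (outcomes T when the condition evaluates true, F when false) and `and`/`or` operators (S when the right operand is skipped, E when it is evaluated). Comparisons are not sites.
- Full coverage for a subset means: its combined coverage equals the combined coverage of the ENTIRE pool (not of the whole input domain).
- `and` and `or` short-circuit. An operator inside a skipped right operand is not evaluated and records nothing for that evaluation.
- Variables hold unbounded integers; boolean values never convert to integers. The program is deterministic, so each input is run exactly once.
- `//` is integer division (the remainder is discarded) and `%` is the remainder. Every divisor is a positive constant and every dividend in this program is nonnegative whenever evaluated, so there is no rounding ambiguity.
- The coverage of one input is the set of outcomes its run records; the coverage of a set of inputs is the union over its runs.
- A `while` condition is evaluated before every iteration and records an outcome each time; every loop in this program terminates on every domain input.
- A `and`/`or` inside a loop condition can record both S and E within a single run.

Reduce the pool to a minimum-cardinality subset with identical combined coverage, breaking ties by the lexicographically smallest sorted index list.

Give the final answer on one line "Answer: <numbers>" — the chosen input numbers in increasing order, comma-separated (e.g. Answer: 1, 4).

run #1 (h=1, m=3, q=3) runs B2->S, B1->F, B3->F, B4->F, B6->S, B5->T, B7->T, B8->F; records B1=F, B2=S, B3=F, B4=F, B5=T, B6=S, B7=T, B8=F
run #2 (h=1, m=2, q=0) runs B2->S, B1->F, B3->F, B4->F, B6->S, B5->T, B7->F; records B1=F, B2=S, B3=F, B4=F, B5=T, B6=S, B7=F
run #3 (h=3, m=2, q=4) runs B2->S, B1->F, B3->F, B4->F, B6->S, B5->T, B7->T, B8->T; records B1=F, B2=S, B3=F, B4=F, B5=T, B6=S, B7=T, B8=T
run #4 (h=4, m=1, q=0) runs B2->S, B1->F, B3->F, B4->F, B6->E, B5->F, B7->F; records B1=F, B2=S, B3=F, B4=F, B5=F, B6=E, B7=F
together the pool reaches 12 outcomes: B1=F, B2=S, B3=F, B4=F, B5=T, B5=F, B6=S, B6=E, B7=T, B7=F, B8=T, B8=F
checked all size-1 subsets: none covers 12 outcomes (max 8/12)
checked all size-2 subsets: none covers 12 outcomes (max 11/12)
inputs {1, 3, 4} (size 3) cover everything; no size-3 subset with a lexicographically smaller index list covers all 12

Answer: 1, 3, 4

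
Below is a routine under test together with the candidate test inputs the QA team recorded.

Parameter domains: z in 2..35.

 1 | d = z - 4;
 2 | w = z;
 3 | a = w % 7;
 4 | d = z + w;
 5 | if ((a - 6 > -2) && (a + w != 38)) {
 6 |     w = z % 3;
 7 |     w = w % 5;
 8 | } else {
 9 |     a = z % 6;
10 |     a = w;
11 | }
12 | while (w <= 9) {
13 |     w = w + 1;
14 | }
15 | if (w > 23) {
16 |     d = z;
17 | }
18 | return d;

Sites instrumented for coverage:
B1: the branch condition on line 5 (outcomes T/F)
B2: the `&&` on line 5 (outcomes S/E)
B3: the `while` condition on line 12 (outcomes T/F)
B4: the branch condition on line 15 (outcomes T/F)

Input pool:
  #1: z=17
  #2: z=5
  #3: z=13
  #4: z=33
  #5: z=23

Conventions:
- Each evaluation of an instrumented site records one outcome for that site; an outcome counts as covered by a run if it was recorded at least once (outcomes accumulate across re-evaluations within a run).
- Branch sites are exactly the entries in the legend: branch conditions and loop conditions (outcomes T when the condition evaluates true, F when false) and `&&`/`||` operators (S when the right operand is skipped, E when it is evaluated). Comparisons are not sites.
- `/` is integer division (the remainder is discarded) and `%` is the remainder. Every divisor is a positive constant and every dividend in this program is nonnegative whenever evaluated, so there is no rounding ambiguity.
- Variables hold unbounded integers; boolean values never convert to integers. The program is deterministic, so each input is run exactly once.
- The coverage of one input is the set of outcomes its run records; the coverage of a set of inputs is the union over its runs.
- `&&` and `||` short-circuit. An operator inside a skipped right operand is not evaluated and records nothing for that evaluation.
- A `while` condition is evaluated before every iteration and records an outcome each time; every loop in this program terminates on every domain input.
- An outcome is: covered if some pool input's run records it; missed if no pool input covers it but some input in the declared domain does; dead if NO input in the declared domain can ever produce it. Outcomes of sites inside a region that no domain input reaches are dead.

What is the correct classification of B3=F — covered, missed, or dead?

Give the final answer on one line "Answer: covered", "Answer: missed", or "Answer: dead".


B3=F is recorded by pool input(s) 1, 2, 3, 4, 5 -> covered
Answer: covered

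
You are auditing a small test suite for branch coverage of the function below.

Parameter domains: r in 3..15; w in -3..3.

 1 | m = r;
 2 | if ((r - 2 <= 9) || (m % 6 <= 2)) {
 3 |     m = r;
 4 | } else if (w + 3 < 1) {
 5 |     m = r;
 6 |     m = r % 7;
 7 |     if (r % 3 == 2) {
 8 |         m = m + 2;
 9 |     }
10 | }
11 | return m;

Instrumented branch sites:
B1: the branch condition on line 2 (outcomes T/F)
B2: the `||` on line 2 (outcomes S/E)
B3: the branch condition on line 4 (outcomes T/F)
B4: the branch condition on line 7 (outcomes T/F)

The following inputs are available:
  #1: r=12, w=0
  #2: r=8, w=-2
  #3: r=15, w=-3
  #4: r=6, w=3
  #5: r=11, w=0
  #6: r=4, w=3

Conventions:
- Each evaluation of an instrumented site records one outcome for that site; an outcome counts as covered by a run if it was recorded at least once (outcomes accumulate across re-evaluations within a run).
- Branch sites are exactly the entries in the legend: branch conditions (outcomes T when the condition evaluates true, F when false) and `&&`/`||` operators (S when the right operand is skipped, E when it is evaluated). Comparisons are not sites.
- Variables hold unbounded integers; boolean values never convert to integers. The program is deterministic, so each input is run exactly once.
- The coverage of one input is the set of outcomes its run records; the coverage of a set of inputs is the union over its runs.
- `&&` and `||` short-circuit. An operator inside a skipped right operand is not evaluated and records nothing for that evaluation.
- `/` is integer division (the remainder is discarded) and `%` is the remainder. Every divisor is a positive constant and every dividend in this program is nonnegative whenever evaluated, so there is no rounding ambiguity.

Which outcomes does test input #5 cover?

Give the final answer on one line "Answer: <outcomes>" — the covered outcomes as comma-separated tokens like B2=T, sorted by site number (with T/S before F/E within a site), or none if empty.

Simulating input #5 (r=11, w=0) step by step:
  B2->S, B1->T
as a set, this run covers: B1=T, B2=S

Answer: B1=T, B2=S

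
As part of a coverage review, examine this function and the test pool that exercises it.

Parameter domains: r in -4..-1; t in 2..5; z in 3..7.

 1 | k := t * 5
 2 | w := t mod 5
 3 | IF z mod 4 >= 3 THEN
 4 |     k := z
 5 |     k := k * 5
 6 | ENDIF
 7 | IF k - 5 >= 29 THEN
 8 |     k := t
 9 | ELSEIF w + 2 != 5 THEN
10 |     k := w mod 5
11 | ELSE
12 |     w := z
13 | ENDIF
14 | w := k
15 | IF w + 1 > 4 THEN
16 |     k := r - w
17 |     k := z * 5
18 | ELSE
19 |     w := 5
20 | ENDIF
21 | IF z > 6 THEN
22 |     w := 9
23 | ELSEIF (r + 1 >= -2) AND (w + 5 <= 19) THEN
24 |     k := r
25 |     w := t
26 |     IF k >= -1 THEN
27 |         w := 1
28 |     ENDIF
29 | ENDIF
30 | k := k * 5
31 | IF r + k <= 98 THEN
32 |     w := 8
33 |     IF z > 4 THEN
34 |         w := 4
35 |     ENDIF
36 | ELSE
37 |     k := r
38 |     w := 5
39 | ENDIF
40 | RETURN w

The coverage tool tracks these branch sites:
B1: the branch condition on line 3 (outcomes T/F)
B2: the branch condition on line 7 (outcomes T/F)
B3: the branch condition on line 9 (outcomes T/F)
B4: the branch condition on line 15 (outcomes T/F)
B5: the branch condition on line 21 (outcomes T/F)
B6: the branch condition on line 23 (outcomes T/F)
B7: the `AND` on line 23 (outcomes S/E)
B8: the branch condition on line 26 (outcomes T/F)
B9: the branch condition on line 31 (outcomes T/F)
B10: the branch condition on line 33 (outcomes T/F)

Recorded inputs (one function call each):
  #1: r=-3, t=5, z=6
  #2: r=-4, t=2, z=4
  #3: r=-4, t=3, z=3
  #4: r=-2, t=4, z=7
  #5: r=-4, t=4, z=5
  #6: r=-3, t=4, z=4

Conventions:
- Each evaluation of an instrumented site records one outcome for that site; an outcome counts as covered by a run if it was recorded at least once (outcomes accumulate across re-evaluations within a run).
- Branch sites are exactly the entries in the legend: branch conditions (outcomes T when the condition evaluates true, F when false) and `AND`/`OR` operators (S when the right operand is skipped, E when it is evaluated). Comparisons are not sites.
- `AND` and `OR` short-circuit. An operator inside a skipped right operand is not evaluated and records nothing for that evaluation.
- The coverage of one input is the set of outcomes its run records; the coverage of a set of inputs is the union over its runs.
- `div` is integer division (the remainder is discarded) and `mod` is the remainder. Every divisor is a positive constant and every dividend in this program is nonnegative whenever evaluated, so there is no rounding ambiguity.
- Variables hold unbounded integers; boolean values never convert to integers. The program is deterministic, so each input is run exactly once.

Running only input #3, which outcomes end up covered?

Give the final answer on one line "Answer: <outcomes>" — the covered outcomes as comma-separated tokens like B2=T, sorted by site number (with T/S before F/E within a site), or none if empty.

Simulating input #3 (r=-4, t=3, z=3) step by step:
  B1->T, B2->F, B3->F, B4->T, B5->F, B7->S, B6->F, B9->T, B10->F
deduplicating events, the covered set is: B1=T, B2=F, B3=F, B4=T, B5=F, B6=F, B7=S, B9=T, B10=F

Answer: B1=T, B2=F, B3=F, B4=T, B5=F, B6=F, B7=S, B9=T, B10=F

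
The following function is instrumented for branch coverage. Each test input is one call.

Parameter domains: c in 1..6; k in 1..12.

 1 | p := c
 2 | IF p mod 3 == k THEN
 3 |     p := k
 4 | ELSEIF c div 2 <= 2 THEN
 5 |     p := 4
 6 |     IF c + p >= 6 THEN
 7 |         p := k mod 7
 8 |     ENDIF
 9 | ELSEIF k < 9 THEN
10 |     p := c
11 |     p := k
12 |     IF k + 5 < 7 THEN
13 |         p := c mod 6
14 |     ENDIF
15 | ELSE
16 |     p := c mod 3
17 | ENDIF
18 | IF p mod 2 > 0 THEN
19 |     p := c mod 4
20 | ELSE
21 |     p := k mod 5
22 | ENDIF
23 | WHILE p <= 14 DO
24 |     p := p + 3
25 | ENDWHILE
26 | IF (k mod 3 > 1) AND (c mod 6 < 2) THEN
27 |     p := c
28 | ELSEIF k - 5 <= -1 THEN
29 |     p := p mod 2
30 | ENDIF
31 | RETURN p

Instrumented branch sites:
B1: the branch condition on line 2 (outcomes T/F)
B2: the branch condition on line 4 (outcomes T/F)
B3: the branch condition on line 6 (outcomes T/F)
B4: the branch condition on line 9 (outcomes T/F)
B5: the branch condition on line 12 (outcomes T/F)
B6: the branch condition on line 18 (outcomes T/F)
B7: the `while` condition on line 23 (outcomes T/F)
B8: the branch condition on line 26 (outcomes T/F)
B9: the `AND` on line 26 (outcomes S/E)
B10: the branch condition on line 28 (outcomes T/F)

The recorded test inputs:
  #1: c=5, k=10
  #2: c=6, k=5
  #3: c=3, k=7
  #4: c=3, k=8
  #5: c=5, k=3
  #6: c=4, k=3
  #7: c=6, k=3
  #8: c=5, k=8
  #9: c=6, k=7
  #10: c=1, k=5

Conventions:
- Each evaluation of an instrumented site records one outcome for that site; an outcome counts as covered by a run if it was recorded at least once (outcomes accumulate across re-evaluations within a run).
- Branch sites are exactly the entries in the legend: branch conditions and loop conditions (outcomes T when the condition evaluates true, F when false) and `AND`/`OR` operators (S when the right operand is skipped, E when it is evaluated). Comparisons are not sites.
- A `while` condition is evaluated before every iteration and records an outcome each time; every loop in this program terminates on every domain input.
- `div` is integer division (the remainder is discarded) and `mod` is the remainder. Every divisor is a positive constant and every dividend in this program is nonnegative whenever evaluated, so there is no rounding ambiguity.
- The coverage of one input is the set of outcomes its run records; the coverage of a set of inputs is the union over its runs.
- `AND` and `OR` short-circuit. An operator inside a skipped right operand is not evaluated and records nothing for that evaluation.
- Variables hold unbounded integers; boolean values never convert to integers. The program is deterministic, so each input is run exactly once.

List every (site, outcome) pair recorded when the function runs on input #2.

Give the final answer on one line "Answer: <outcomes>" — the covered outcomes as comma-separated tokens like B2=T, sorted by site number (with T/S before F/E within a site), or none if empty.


Event log for input #2 (c=6, k=5):
  B1->F, B2->F, B4->T, B5->F, B6->T, B7->T, B7->T, B7->T, B7->T, B7->T
  B7->F, B9->E, B8->T
collecting distinct outcomes: B1=F, B2=F, B4=T, B5=F, B6=T, B7=T, B7=F, B8=T, B9=E
Answer: B1=F, B2=F, B4=T, B5=F, B6=T, B7=T, B7=F, B8=T, B9=E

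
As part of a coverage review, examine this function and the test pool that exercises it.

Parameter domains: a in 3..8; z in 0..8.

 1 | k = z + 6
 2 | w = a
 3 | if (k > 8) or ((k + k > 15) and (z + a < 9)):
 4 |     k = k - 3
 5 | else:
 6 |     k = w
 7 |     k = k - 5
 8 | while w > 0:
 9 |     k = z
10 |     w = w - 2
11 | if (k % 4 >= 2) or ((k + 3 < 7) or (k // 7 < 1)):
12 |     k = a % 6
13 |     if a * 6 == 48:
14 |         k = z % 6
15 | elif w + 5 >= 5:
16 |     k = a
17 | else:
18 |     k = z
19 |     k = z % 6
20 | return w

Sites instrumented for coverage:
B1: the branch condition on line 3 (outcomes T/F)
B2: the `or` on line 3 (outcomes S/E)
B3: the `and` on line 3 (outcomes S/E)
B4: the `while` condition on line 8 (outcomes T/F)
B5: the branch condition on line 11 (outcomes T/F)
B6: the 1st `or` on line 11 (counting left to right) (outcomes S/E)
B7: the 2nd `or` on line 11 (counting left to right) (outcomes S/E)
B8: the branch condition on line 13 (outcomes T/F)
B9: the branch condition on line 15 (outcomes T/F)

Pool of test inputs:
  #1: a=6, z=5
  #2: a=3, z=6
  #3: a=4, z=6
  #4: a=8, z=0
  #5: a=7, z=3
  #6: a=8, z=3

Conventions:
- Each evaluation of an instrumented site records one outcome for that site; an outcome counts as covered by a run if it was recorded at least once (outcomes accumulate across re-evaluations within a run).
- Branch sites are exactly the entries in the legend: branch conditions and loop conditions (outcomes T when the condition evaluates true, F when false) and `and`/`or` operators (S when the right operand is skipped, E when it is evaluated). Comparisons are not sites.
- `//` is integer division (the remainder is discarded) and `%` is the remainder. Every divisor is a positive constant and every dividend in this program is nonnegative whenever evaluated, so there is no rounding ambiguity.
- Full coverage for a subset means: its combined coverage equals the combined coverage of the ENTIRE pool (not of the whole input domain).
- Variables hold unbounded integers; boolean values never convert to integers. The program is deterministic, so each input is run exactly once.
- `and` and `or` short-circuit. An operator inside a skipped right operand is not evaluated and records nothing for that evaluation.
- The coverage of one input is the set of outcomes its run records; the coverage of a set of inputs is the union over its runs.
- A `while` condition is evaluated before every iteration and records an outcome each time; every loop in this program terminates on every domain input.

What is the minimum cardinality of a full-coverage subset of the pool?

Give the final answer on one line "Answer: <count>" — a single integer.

input #1, a=6, z=5: events B2->S, B1->T, B4->T, B4->T, B4->T, B4->F, B6->E, B7->E, B5->T, B8->F; outcomes B1=T, B2=S, B4=T, B4=F, B5=T, B6=E, B7=E, B8=F
input #2, a=3, z=6: events B2->S, B1->T, B4->T, B4->T, B4->F, B6->S, B5->T, B8->F; outcomes B1=T, B2=S, B4=T, B4=F, B5=T, B6=S, B8=F
input #3, a=4, z=6: events B2->S, B1->T, B4->T, B4->T, B4->F, B6->S, B5->T, B8->F; outcomes B1=T, B2=S, B4=T, B4=F, B5=T, B6=S, B8=F
input #4, a=8, z=0: events B2->E, B3->S, B1->F, B4->T, B4->T, B4->T, B4->T, B4->F, B6->E, B7->S, B5->T, B8->T; outcomes B1=F, B2=E, B3=S, B4=T, B4=F, B5=T, B6=E, B7=S, B8=T
input #5, a=7, z=3: events B2->S, B1->T, B4->T, B4->T, B4->T, B4->T, B4->F, B6->S, B5->T, B8->F; outcomes B1=T, B2=S, B4=T, B4=F, B5=T, B6=S, B8=F
input #6, a=8, z=3: events B2->S, B1->T, B4->T, B4->T, B4->T, B4->T, B4->F, B6->S, B5->T, B8->T; outcomes B1=T, B2=S, B4=T, B4=F, B5=T, B6=S, B8=T
union over all inputs: B1=T, B1=F, B2=S, B2=E, B3=S, B4=T, B4=F, B5=T, B6=S, B6=E, B7=S, B7=E, B8=T, B8=F (14 outcomes)
checked all size-1 subsets: none covers 14 outcomes (max 9/14)
checked all size-2 subsets: none covers 14 outcomes (max 13/14)
inputs {1, 2, 4} (size 3) cover everything; no size-3 subset with a lexicographically smaller index list covers all 14

Answer: 3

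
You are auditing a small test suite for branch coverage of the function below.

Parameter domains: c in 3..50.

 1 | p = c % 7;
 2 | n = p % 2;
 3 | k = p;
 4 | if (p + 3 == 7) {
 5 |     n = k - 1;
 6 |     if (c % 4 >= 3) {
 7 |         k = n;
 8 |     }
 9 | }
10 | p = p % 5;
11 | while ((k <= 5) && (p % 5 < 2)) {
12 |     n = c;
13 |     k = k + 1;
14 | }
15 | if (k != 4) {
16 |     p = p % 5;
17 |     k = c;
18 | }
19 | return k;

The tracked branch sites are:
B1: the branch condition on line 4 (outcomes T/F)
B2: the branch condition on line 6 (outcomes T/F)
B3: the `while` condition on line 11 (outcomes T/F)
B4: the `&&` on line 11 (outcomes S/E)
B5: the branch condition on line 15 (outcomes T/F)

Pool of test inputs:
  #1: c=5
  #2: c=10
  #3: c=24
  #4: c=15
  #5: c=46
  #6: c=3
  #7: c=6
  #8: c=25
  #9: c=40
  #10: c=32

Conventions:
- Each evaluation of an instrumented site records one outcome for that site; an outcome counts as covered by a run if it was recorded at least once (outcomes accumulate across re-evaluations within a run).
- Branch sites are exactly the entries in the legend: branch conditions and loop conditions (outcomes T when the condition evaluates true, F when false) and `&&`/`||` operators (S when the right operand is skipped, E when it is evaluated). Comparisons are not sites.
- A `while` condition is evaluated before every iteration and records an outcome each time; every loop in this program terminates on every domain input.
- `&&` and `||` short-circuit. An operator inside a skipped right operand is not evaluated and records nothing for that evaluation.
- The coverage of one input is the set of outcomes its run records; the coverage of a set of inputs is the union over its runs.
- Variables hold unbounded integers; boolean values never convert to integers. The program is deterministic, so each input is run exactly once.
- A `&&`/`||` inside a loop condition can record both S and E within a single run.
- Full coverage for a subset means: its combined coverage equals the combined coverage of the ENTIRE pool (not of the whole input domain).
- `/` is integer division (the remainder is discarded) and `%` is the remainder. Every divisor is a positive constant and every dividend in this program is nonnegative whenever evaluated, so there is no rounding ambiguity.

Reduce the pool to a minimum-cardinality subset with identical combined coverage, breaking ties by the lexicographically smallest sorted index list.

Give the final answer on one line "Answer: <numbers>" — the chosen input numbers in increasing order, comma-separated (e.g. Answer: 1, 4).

test 1 (c=5) hits B1=F, B3=T, B3=F, B4=S, B4=E, B5=T
test 2 (c=10) hits B1=F, B3=F, B4=E, B5=T
test 3 (c=24) hits B1=F, B3=F, B4=E, B5=T
test 4 (c=15) hits B1=F, B3=T, B3=F, B4=S, B4=E, B5=T
test 5 (c=46) hits B1=T, B2=F, B3=F, B4=E, B5=F
test 6 (c=3) hits B1=F, B3=F, B4=E, B5=T
test 7 (c=6) hits B1=F, B3=F, B4=S, B5=T
test 8 (c=25) hits B1=T, B2=F, B3=F, B4=E, B5=F
test 9 (c=40) hits B1=F, B3=T, B3=F, B4=S, B4=E, B5=T
test 10 (c=32) hits B1=T, B2=F, B3=F, B4=E, B5=F
union over all inputs: B1=T, B1=F, B2=F, B3=T, B3=F, B4=S, B4=E, B5=T, B5=F (9 outcomes)
no size-1 subset reaches all 9 outcomes (best union: 6/9)
at size 2, {1, 5} reaches all 9 outcomes; every lexicographically earlier size-2 subset fails

Answer: 1, 5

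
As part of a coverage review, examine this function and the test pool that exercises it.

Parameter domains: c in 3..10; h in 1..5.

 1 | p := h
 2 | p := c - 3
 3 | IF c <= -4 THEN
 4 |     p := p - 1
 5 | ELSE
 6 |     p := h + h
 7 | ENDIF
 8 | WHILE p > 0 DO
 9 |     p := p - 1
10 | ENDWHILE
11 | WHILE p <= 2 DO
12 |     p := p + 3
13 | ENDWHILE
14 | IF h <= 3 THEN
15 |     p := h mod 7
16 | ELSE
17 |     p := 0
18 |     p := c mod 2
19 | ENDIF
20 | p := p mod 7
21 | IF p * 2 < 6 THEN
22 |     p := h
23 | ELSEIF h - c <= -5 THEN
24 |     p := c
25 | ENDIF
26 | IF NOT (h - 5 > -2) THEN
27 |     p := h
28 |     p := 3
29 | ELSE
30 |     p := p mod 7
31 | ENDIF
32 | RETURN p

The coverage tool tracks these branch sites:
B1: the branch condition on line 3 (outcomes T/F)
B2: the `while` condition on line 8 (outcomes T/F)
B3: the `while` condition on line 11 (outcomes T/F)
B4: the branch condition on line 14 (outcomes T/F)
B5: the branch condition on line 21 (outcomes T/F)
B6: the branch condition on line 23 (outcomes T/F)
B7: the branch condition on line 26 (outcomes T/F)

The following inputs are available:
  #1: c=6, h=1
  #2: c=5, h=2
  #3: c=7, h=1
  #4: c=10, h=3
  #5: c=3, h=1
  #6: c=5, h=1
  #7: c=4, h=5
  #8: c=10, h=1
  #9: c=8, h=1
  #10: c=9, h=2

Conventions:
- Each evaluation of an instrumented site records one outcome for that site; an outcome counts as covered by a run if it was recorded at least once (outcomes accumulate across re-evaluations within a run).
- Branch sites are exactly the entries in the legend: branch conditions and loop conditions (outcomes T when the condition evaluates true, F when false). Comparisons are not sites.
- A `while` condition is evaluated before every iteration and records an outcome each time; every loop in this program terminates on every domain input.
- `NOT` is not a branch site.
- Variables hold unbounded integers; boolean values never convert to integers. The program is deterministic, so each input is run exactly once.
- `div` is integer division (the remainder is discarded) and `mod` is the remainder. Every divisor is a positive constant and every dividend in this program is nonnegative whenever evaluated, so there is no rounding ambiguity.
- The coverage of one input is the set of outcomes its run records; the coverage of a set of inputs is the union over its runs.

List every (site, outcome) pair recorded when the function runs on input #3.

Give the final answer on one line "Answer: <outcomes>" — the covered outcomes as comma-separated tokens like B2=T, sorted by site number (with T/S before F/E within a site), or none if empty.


Running input #3 (c=7, h=1), event by event:
  B1->F, B2->T, B2->T, B2->F, B3->T, B3->F, B4->T, B5->T, B7->T
collecting distinct outcomes: B1=F, B2=T, B2=F, B3=T, B3=F, B4=T, B5=T, B7=T
Answer: B1=F, B2=T, B2=F, B3=T, B3=F, B4=T, B5=T, B7=T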